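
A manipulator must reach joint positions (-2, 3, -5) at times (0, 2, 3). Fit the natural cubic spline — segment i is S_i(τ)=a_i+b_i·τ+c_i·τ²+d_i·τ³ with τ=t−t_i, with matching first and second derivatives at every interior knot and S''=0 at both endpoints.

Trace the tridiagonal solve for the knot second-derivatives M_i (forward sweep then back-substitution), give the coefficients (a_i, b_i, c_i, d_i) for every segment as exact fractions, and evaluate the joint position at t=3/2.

  seg 0: a=-2 b=6 c=0 d=-7/8
  seg 1: a=3 b=-9/2 c=-21/4 d=7/4
S(3/2) = 259/64

Δ: Δ0=5/2, Δ1=-8
row 1: diag=6, rhs=-63; c'=1/6, d'=-21/2
back: M1=-21/2
M: M0=0, M1=-21/2, M2=0
seg 0: a=-2, c=M0/2=0, d=(M1−M0)/(6·2)=-7/8, b=Δ0−h0·(2M0+M1)/6=6
seg 1: a=3, c=M1/2=-21/4, d=(M2−M1)/(6·1)=7/4, b=Δ1−h1·(2M1+M2)/6=-9/2
t_q=3/2 → seg 0, τ=3/2; S=-2+6·τ+0·τ²+-7/8·τ³=259/64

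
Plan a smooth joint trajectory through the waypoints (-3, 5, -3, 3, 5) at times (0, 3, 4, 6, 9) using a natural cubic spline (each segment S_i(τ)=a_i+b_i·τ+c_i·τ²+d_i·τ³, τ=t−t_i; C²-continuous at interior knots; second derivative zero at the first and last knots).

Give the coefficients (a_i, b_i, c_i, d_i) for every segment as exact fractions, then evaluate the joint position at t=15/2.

Δ: Δ0=8/3, Δ1=-8, Δ2=3, Δ3=2/3
row 1: diag=8, rhs=-64; c'=1/8, d'=-8
row 2: denom=6−1·1/8=47/8; d'=(66−1·-8)/(47/8)=592/47
row 3: denom=10−2·16/47=438/47; d'=(-14−2·592/47)/(438/47)=-307/73
back: M3=-307/73
back: M2=592/47−16/47·-307/73=1024/73
back: M1=-8−1/8·1024/73=-712/73
M: M0=0, M1=-712/73, M2=1024/73, M3=-307/73, M4=0
seg 0: a=-3, c=M0/2=0, d=(M1−M0)/(6·3)=-356/657, b=Δ0−h0·(2M0+M1)/6=1652/219
seg 1: a=5, c=M1/2=-356/73, d=(M2−M1)/(6·1)=868/219, b=Δ1−h1·(2M1+M2)/6=-1552/219
seg 2: a=-3, c=M2/2=512/73, d=(M3−M2)/(6·2)=-1331/876, b=Δ2−h2·(2M2+M3)/6=-1084/219
seg 3: a=3, c=M3/2=-307/146, d=(M4−M3)/(6·3)=307/1314, b=Δ3−h3·(2M3+M4)/6=1067/219
t_q=15/2 → seg 3, τ=3/2; S=3+1067/219·τ+-307/146·τ²+307/1314·τ³=7435/1168

  seg 0: a=-3 b=1652/219 c=0 d=-356/657
  seg 1: a=5 b=-1552/219 c=-356/73 d=868/219
  seg 2: a=-3 b=-1084/219 c=512/73 d=-1331/876
  seg 3: a=3 b=1067/219 c=-307/146 d=307/1314
S(15/2) = 7435/1168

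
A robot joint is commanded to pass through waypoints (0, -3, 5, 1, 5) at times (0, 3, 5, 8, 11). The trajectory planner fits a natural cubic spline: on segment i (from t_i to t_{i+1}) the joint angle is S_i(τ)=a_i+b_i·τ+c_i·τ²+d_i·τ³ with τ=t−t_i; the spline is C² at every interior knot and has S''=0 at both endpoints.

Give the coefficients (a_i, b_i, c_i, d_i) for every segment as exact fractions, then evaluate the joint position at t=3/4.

  seg 0: a=0 b=-351/118 c=0 d=233/1062
  seg 1: a=-3 b=174/59 c=233/118 d=-171/236
  seg 2: a=5 b=127/59 c=-140/59 d=643/1593
  seg 3: a=1 b=-70/59 c=223/177 d=-223/1593
S(3/4) = -16149/7552

Δ: Δ0=-1, Δ1=4, Δ2=-4/3, Δ3=4/3
row 1: diag=10, rhs=30; c'=1/5, d'=3
row 2: denom=10−2·1/5=48/5; d'=(-32−2·3)/(48/5)=-95/24
row 3: denom=12−3·5/16=177/16; d'=(16−3·-95/24)/(177/16)=446/177
back: M3=446/177
back: M2=-95/24−5/16·446/177=-280/59
back: M1=3−1/5·-280/59=233/59
M: M0=0, M1=233/59, M2=-280/59, M3=446/177, M4=0
seg 0: a=0, c=M0/2=0, d=(M1−M0)/(6·3)=233/1062, b=Δ0−h0·(2M0+M1)/6=-351/118
seg 1: a=-3, c=M1/2=233/118, d=(M2−M1)/(6·2)=-171/236, b=Δ1−h1·(2M1+M2)/6=174/59
seg 2: a=5, c=M2/2=-140/59, d=(M3−M2)/(6·3)=643/1593, b=Δ2−h2·(2M2+M3)/6=127/59
seg 3: a=1, c=M3/2=223/177, d=(M4−M3)/(6·3)=-223/1593, b=Δ3−h3·(2M3+M4)/6=-70/59
t_q=3/4 → seg 0, τ=3/4; S=0+-351/118·τ+0·τ²+233/1062·τ³=-16149/7552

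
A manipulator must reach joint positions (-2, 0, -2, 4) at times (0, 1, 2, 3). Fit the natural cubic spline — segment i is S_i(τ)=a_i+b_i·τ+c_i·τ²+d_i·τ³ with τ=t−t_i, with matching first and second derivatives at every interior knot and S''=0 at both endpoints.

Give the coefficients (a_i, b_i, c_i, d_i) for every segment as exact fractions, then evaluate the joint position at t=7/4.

  seg 0: a=-2 b=18/5 c=0 d=-8/5
  seg 1: a=0 b=-6/5 c=-24/5 d=4
  seg 2: a=-2 b=6/5 c=36/5 d=-12/5
S(7/4) = -153/80

Δ: Δ0=2, Δ1=-2, Δ2=6
row 1: diag=4, rhs=-24; c'=1/4, d'=-6
row 2: denom=4−1·1/4=15/4; d'=(48−1·-6)/(15/4)=72/5
back: M2=72/5
back: M1=-6−1/4·72/5=-48/5
M: M0=0, M1=-48/5, M2=72/5, M3=0
seg 0: a=-2, c=M0/2=0, d=(M1−M0)/(6·1)=-8/5, b=Δ0−h0·(2M0+M1)/6=18/5
seg 1: a=0, c=M1/2=-24/5, d=(M2−M1)/(6·1)=4, b=Δ1−h1·(2M1+M2)/6=-6/5
seg 2: a=-2, c=M2/2=36/5, d=(M3−M2)/(6·1)=-12/5, b=Δ2−h2·(2M2+M3)/6=6/5
t_q=7/4 → seg 1, τ=3/4; S=0+-6/5·τ+-24/5·τ²+4·τ³=-153/80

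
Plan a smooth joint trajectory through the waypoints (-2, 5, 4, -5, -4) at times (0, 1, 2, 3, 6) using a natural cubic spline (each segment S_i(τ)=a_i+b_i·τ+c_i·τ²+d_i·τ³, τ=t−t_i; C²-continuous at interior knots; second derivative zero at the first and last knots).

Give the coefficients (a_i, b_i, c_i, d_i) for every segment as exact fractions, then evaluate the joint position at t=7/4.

  seg 0: a=-2 b=740/87 c=0 d=-131/87
  seg 1: a=5 b=347/87 c=-131/29 d=-41/87
  seg 2: a=4 b=-562/87 c=-172/29 d=295/87
  seg 3: a=-5 b=-709/87 c=123/29 d=-41/87
S(7/4) = 9747/1856

Δ: Δ0=7, Δ1=-1, Δ2=-9, Δ3=1/3
row 1: diag=4, rhs=-48; c'=1/4, d'=-12
row 2: denom=4−1·1/4=15/4; d'=(-48−1·-12)/(15/4)=-48/5
row 3: denom=8−1·4/15=116/15; d'=(56−1·-48/5)/(116/15)=246/29
back: M3=246/29
back: M2=-48/5−4/15·246/29=-344/29
back: M1=-12−1/4·-344/29=-262/29
M: M0=0, M1=-262/29, M2=-344/29, M3=246/29, M4=0
seg 0: a=-2, c=M0/2=0, d=(M1−M0)/(6·1)=-131/87, b=Δ0−h0·(2M0+M1)/6=740/87
seg 1: a=5, c=M1/2=-131/29, d=(M2−M1)/(6·1)=-41/87, b=Δ1−h1·(2M1+M2)/6=347/87
seg 2: a=4, c=M2/2=-172/29, d=(M3−M2)/(6·1)=295/87, b=Δ2−h2·(2M2+M3)/6=-562/87
seg 3: a=-5, c=M3/2=123/29, d=(M4−M3)/(6·3)=-41/87, b=Δ3−h3·(2M3+M4)/6=-709/87
t_q=7/4 → seg 1, τ=3/4; S=5+347/87·τ+-131/29·τ²+-41/87·τ³=9747/1856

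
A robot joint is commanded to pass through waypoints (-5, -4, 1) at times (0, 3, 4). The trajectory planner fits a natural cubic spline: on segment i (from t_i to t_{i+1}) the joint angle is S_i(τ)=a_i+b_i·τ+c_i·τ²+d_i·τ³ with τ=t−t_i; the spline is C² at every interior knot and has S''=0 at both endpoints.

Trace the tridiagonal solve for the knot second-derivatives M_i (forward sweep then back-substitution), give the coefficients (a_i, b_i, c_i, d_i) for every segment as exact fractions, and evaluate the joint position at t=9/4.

  seg 0: a=-5 b=-17/12 c=0 d=7/36
  seg 1: a=-4 b=23/6 c=7/4 d=-7/12
S(9/4) = -1529/256

Δ: Δ0=1/3, Δ1=5
row 1: diag=8, rhs=28; c'=1/8, d'=7/2
back: M1=7/2
M: M0=0, M1=7/2, M2=0
seg 0: a=-5, c=M0/2=0, d=(M1−M0)/(6·3)=7/36, b=Δ0−h0·(2M0+M1)/6=-17/12
seg 1: a=-4, c=M1/2=7/4, d=(M2−M1)/(6·1)=-7/12, b=Δ1−h1·(2M1+M2)/6=23/6
t_q=9/4 → seg 0, τ=9/4; S=-5+-17/12·τ+0·τ²+7/36·τ³=-1529/256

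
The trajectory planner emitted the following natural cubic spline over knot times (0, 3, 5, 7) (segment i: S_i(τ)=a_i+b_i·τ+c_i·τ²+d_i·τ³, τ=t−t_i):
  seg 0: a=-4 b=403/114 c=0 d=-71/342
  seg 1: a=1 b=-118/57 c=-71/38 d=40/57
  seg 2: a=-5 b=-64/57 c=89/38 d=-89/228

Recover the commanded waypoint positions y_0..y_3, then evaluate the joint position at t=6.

y_0 = S_0(0) = a_0 = -4
y_1 = S_1(0) = a_1 = 1
y_2 = S_2(0) = a_2 = -5
y_3 = S_2(2) = -1
t_q=6 is in segment 2 (τ=1); S_2(τ)=-317/76

y_0=-4 y_1=1 y_2=-5 y_3=-1
S(6) = -317/76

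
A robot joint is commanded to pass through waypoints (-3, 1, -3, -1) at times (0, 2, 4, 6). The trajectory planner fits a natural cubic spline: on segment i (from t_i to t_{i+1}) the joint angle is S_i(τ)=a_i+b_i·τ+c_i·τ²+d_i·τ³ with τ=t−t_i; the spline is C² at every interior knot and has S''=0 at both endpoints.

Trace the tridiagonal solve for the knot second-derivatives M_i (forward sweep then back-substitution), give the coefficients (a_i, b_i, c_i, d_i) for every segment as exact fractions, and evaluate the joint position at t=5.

Δ: Δ0=2, Δ1=-2, Δ2=1
row 1: diag=8, rhs=-24; c'=1/4, d'=-3
row 2: denom=8−2·1/4=15/2; d'=(18−2·-3)/(15/2)=16/5
back: M2=16/5
back: M1=-3−1/4·16/5=-19/5
M: M0=0, M1=-19/5, M2=16/5, M3=0
seg 0: a=-3, c=M0/2=0, d=(M1−M0)/(6·2)=-19/60, b=Δ0−h0·(2M0+M1)/6=49/15
seg 1: a=1, c=M1/2=-19/10, d=(M2−M1)/(6·2)=7/12, b=Δ1−h1·(2M1+M2)/6=-8/15
seg 2: a=-3, c=M2/2=8/5, d=(M3−M2)/(6·2)=-4/15, b=Δ2−h2·(2M2+M3)/6=-17/15
t_q=5 → seg 2, τ=1; S=-3+-17/15·τ+8/5·τ²+-4/15·τ³=-14/5

  seg 0: a=-3 b=49/15 c=0 d=-19/60
  seg 1: a=1 b=-8/15 c=-19/10 d=7/12
  seg 2: a=-3 b=-17/15 c=8/5 d=-4/15
S(5) = -14/5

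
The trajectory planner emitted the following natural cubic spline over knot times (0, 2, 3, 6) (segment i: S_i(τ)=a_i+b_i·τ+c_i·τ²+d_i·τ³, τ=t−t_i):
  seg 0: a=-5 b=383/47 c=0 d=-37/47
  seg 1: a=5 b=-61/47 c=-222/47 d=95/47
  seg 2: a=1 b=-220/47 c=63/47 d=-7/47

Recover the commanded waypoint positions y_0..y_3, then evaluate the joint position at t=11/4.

y_0 = S_0(0) = a_0 = -5
y_1 = S_1(0) = a_1 = 5
y_2 = S_2(0) = a_2 = 1
y_3 = S_2(3) = -5
t_q=11/4 is in segment 1 (τ=3/4); S_1(τ)=6685/3008

y_0=-5 y_1=5 y_2=1 y_3=-5
S(11/4) = 6685/3008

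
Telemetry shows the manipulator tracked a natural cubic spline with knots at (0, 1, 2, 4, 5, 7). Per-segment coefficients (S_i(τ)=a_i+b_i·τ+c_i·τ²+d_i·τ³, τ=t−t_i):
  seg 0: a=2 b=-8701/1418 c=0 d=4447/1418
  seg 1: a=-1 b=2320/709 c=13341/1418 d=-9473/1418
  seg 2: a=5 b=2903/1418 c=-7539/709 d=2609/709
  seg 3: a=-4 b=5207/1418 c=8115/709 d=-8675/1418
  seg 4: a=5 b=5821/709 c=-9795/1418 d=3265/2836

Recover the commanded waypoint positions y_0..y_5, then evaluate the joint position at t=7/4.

y_0=2 y_1=-1 y_2=5 y_3=-4 y_4=5 y_5=3
S(7/4) = 356473/90752

y_0 = S_0(0) = a_0 = 2
y_1 = S_1(0) = a_1 = -1
y_2 = S_2(0) = a_2 = 5
y_3 = S_3(0) = a_3 = -4
y_4 = S_4(0) = a_4 = 5
y_5 = S_4(2) = 3
t_q=7/4 is in segment 1 (τ=3/4); S_1(τ)=356473/90752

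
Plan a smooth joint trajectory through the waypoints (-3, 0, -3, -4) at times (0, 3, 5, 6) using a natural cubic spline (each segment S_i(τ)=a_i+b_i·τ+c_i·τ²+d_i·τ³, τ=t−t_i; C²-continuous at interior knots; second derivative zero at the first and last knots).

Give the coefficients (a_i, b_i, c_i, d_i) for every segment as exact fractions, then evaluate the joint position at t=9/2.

Δ: Δ0=1, Δ1=-3/2, Δ2=-1
row 1: diag=10, rhs=-15; c'=1/5, d'=-3/2
row 2: denom=6−2·1/5=28/5; d'=(3−2·-3/2)/(28/5)=15/14
back: M2=15/14
back: M1=-3/2−1/5·15/14=-12/7
M: M0=0, M1=-12/7, M2=15/14, M3=0
seg 0: a=-3, c=M0/2=0, d=(M1−M0)/(6·3)=-2/21, b=Δ0−h0·(2M0+M1)/6=13/7
seg 1: a=0, c=M1/2=-6/7, d=(M2−M1)/(6·2)=13/56, b=Δ1−h1·(2M1+M2)/6=-5/7
seg 2: a=-3, c=M2/2=15/28, d=(M3−M2)/(6·1)=-5/28, b=Δ2−h2·(2M2+M3)/6=-19/14
t_q=9/2 → seg 1, τ=3/2; S=0+-5/7·τ+-6/7·τ²+13/56·τ³=-993/448

  seg 0: a=-3 b=13/7 c=0 d=-2/21
  seg 1: a=0 b=-5/7 c=-6/7 d=13/56
  seg 2: a=-3 b=-19/14 c=15/28 d=-5/28
S(9/2) = -993/448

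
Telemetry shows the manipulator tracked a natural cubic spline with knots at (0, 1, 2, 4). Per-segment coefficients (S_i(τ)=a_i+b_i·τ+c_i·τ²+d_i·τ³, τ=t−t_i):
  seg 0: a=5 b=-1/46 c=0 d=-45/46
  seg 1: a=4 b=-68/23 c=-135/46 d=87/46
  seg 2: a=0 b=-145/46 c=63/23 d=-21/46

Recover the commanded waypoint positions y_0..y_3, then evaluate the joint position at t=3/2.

y_0=5 y_1=4 y_2=0 y_3=1
S(3/2) = 745/368

y_0 = S_0(0) = a_0 = 5
y_1 = S_1(0) = a_1 = 4
y_2 = S_2(0) = a_2 = 0
y_3 = S_2(2) = 1
t_q=3/2 is in segment 1 (τ=1/2); S_1(τ)=745/368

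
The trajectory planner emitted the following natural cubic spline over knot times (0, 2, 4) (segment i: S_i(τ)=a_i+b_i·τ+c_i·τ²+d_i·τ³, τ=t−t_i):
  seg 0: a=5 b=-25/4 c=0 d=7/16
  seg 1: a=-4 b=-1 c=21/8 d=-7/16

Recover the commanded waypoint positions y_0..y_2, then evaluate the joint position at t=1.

y_0=5 y_1=-4 y_2=1
S(1) = -13/16

y_0 = S_0(0) = a_0 = 5
y_1 = S_1(0) = a_1 = -4
y_2 = S_1(2) = 1
t_q=1 is in segment 0 (τ=1); S_0(τ)=-13/16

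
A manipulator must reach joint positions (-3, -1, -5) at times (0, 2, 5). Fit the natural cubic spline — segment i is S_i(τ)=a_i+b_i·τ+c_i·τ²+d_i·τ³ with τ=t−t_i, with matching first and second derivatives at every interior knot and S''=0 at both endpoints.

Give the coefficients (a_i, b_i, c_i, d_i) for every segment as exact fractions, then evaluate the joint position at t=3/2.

Δ: Δ0=1, Δ1=-4/3
row 1: diag=10, rhs=-14; c'=3/10, d'=-7/5
back: M1=-7/5
M: M0=0, M1=-7/5, M2=0
seg 0: a=-3, c=M0/2=0, d=(M1−M0)/(6·2)=-7/60, b=Δ0−h0·(2M0+M1)/6=22/15
seg 1: a=-1, c=M1/2=-7/10, d=(M2−M1)/(6·3)=7/90, b=Δ1−h1·(2M1+M2)/6=1/15
t_q=3/2 → seg 0, τ=3/2; S=-3+22/15·τ+0·τ²+-7/60·τ³=-191/160

  seg 0: a=-3 b=22/15 c=0 d=-7/60
  seg 1: a=-1 b=1/15 c=-7/10 d=7/90
S(3/2) = -191/160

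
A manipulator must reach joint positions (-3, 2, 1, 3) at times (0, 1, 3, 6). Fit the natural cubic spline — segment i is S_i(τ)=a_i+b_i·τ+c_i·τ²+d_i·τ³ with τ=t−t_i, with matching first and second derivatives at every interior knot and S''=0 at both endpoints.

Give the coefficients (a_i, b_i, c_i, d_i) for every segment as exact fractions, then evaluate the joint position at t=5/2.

  seg 0: a=-3 b=253/42 c=0 d=-43/42
  seg 1: a=2 b=62/21 c=-43/14 d=113/168
  seg 2: a=1 b=-53/42 c=27/28 d=-3/28
S(5/2) = 801/448

Δ: Δ0=5, Δ1=-1/2, Δ2=2/3
row 1: diag=6, rhs=-33; c'=1/3, d'=-11/2
row 2: denom=10−2·1/3=28/3; d'=(7−2·-11/2)/(28/3)=27/14
back: M2=27/14
back: M1=-11/2−1/3·27/14=-43/7
M: M0=0, M1=-43/7, M2=27/14, M3=0
seg 0: a=-3, c=M0/2=0, d=(M1−M0)/(6·1)=-43/42, b=Δ0−h0·(2M0+M1)/6=253/42
seg 1: a=2, c=M1/2=-43/14, d=(M2−M1)/(6·2)=113/168, b=Δ1−h1·(2M1+M2)/6=62/21
seg 2: a=1, c=M2/2=27/28, d=(M3−M2)/(6·3)=-3/28, b=Δ2−h2·(2M2+M3)/6=-53/42
t_q=5/2 → seg 1, τ=3/2; S=2+62/21·τ+-43/14·τ²+113/168·τ³=801/448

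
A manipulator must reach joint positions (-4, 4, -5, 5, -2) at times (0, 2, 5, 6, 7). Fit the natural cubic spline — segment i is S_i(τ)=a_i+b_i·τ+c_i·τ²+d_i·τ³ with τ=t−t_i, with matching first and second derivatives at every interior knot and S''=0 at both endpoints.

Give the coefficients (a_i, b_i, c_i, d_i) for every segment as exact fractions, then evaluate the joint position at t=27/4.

  seg 0: a=-4 b=972/137 c=0 d=-106/137
  seg 1: a=4 b=-300/137 c=-636/137 d=599/411
  seg 2: a=-5 b=1275/137 c=1161/137 d=-1066/137
  seg 3: a=5 b=399/137 c=-2037/137 d=679/137
S(27/4) = 7993/8768

Δ: Δ0=4, Δ1=-3, Δ2=10, Δ3=-7
row 1: diag=10, rhs=-42; c'=3/10, d'=-21/5
row 2: denom=8−3·3/10=71/10; d'=(78−3·-21/5)/(71/10)=906/71
row 3: denom=4−1·10/71=274/71; d'=(-102−1·906/71)/(274/71)=-4074/137
back: M3=-4074/137
back: M2=906/71−10/71·-4074/137=2322/137
back: M1=-21/5−3/10·2322/137=-1272/137
M: M0=0, M1=-1272/137, M2=2322/137, M3=-4074/137, M4=0
seg 0: a=-4, c=M0/2=0, d=(M1−M0)/(6·2)=-106/137, b=Δ0−h0·(2M0+M1)/6=972/137
seg 1: a=4, c=M1/2=-636/137, d=(M2−M1)/(6·3)=599/411, b=Δ1−h1·(2M1+M2)/6=-300/137
seg 2: a=-5, c=M2/2=1161/137, d=(M3−M2)/(6·1)=-1066/137, b=Δ2−h2·(2M2+M3)/6=1275/137
seg 3: a=5, c=M3/2=-2037/137, d=(M4−M3)/(6·1)=679/137, b=Δ3−h3·(2M3+M4)/6=399/137
t_q=27/4 → seg 3, τ=3/4; S=5+399/137·τ+-2037/137·τ²+679/137·τ³=7993/8768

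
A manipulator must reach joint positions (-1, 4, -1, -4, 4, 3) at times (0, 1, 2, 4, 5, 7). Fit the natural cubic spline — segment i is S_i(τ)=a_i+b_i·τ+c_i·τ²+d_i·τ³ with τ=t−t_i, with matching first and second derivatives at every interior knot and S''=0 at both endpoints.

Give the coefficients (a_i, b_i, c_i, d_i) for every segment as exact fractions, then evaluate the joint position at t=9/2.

Δ: Δ0=5, Δ1=-5, Δ2=-3/2, Δ3=8, Δ4=-1/2
row 1: diag=4, rhs=-60; c'=1/4, d'=-15
row 2: denom=6−1·1/4=23/4; d'=(21−1·-15)/(23/4)=144/23
row 3: denom=6−2·8/23=122/23; d'=(57−2·144/23)/(122/23)=1023/122
row 4: denom=6−1·23/122=709/122; d'=(-51−1·1023/122)/(709/122)=-7245/709
back: M4=-7245/709
back: M3=1023/122−23/122·-7245/709=7311/709
back: M2=144/23−8/23·7311/709=1896/709
back: M1=-15−1/4·1896/709=-11109/709
M: M0=0, M1=-11109/709, M2=1896/709, M3=7311/709, M4=-7245/709, M5=0
seg 0: a=-1, c=M0/2=0, d=(M1−M0)/(6·1)=-3703/1418, b=Δ0−h0·(2M0+M1)/6=10793/1418
seg 1: a=4, c=M1/2=-11109/1418, d=(M2−M1)/(6·1)=4335/1418, b=Δ1−h1·(2M1+M2)/6=-158/709
seg 2: a=-1, c=M2/2=948/709, d=(M3−M2)/(6·2)=1805/2836, b=Δ2−h2·(2M2+M3)/6=-9529/1418
seg 3: a=-4, c=M3/2=7311/1418, d=(M4−M3)/(6·1)=-2426/709, b=Δ3−h3·(2M3+M4)/6=8885/1418
seg 4: a=4, c=M4/2=-7245/1418, d=(M5−M4)/(6·2)=2415/2836, b=Δ4−h4·(2M4+M5)/6=8951/1418
t_q=9/2 → seg 3, τ=1/2; S=-4+8885/1418·τ+7311/1418·τ²+-2426/709·τ³=-33/5672

  seg 0: a=-1 b=10793/1418 c=0 d=-3703/1418
  seg 1: a=4 b=-158/709 c=-11109/1418 d=4335/1418
  seg 2: a=-1 b=-9529/1418 c=948/709 d=1805/2836
  seg 3: a=-4 b=8885/1418 c=7311/1418 d=-2426/709
  seg 4: a=4 b=8951/1418 c=-7245/1418 d=2415/2836
S(9/2) = -33/5672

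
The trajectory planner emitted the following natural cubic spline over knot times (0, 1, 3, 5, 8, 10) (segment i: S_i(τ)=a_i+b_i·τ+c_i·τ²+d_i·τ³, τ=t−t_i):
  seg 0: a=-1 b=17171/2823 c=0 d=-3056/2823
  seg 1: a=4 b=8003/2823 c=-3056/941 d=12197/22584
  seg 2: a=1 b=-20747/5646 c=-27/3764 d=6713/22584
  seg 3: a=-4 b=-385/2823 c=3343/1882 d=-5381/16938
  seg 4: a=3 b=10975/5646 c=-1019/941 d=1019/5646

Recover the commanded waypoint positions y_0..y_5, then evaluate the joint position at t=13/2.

y_0 = S_0(0) = a_0 = -1
y_1 = S_1(0) = a_1 = 4
y_2 = S_2(0) = a_2 = 1
y_3 = S_3(0) = a_3 = -4
y_4 = S_4(0) = a_4 = 3
y_5 = S_4(2) = 4
t_q=13/2 is in segment 3 (τ=3/2); S_3(τ)=-19273/15056

y_0=-1 y_1=4 y_2=1 y_3=-4 y_4=3 y_5=4
S(13/2) = -19273/15056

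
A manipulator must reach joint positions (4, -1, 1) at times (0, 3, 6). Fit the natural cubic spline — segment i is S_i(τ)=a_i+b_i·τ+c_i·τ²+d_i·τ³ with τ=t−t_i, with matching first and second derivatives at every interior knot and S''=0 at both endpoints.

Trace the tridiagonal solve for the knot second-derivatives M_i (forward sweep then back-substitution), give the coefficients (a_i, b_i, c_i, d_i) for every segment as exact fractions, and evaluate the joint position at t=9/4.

  seg 0: a=4 b=-9/4 c=0 d=7/108
  seg 1: a=-1 b=-1/2 c=7/12 d=-7/108
S(9/4) = -83/256

Δ: Δ0=-5/3, Δ1=2/3
row 1: diag=12, rhs=14; c'=1/4, d'=7/6
back: M1=7/6
M: M0=0, M1=7/6, M2=0
seg 0: a=4, c=M0/2=0, d=(M1−M0)/(6·3)=7/108, b=Δ0−h0·(2M0+M1)/6=-9/4
seg 1: a=-1, c=M1/2=7/12, d=(M2−M1)/(6·3)=-7/108, b=Δ1−h1·(2M1+M2)/6=-1/2
t_q=9/4 → seg 0, τ=9/4; S=4+-9/4·τ+0·τ²+7/108·τ³=-83/256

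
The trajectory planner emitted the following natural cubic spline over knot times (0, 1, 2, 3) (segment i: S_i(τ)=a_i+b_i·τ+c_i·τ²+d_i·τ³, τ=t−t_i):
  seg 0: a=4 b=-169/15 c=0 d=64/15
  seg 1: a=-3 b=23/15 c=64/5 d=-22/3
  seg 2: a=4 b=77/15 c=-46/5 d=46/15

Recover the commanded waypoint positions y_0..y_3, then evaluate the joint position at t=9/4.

y_0=4 y_1=-3 y_2=4 y_3=3
S(9/4) = 761/160

y_0 = S_0(0) = a_0 = 4
y_1 = S_1(0) = a_1 = -3
y_2 = S_2(0) = a_2 = 4
y_3 = S_2(1) = 3
t_q=9/4 is in segment 2 (τ=1/4); S_2(τ)=761/160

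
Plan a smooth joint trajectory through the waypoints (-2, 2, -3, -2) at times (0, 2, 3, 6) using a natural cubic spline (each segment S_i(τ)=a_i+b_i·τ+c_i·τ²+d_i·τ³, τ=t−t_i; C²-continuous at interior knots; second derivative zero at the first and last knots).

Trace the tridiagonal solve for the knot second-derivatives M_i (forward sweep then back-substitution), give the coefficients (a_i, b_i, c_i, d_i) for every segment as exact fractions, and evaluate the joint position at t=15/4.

  seg 0: a=-2 b=650/141 c=0 d=-92/141
  seg 1: a=2 b=-454/141 c=-184/47 d=301/141
  seg 2: a=-3 b=-655/141 c=117/47 d=-13/47
S(15/4) = -15643/3008

Δ: Δ0=2, Δ1=-5, Δ2=1/3
row 1: diag=6, rhs=-42; c'=1/6, d'=-7
row 2: denom=8−1·1/6=47/6; d'=(32−1·-7)/(47/6)=234/47
back: M2=234/47
back: M1=-7−1/6·234/47=-368/47
M: M0=0, M1=-368/47, M2=234/47, M3=0
seg 0: a=-2, c=M0/2=0, d=(M1−M0)/(6·2)=-92/141, b=Δ0−h0·(2M0+M1)/6=650/141
seg 1: a=2, c=M1/2=-184/47, d=(M2−M1)/(6·1)=301/141, b=Δ1−h1·(2M1+M2)/6=-454/141
seg 2: a=-3, c=M2/2=117/47, d=(M3−M2)/(6·3)=-13/47, b=Δ2−h2·(2M2+M3)/6=-655/141
t_q=15/4 → seg 2, τ=3/4; S=-3+-655/141·τ+117/47·τ²+-13/47·τ³=-15643/3008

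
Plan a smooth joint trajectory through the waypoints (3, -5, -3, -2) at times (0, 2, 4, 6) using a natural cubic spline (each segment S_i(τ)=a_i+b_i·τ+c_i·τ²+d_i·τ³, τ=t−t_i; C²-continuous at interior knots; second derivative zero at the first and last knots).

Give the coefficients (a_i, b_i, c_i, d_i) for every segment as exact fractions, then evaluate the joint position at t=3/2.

Δ: Δ0=-4, Δ1=1, Δ2=1/2
row 1: diag=8, rhs=30; c'=1/4, d'=15/4
row 2: denom=8−2·1/4=15/2; d'=(-3−2·15/4)/(15/2)=-7/5
back: M2=-7/5
back: M1=15/4−1/4·-7/5=41/10
M: M0=0, M1=41/10, M2=-7/5, M3=0
seg 0: a=3, c=M0/2=0, d=(M1−M0)/(6·2)=41/120, b=Δ0−h0·(2M0+M1)/6=-161/30
seg 1: a=-5, c=M1/2=41/20, d=(M2−M1)/(6·2)=-11/24, b=Δ1−h1·(2M1+M2)/6=-19/15
seg 2: a=-3, c=M2/2=-7/10, d=(M3−M2)/(6·2)=7/60, b=Δ2−h2·(2M2+M3)/6=43/30
t_q=3/2 → seg 0, τ=3/2; S=3+-161/30·τ+0·τ²+41/120·τ³=-1247/320

  seg 0: a=3 b=-161/30 c=0 d=41/120
  seg 1: a=-5 b=-19/15 c=41/20 d=-11/24
  seg 2: a=-3 b=43/30 c=-7/10 d=7/60
S(3/2) = -1247/320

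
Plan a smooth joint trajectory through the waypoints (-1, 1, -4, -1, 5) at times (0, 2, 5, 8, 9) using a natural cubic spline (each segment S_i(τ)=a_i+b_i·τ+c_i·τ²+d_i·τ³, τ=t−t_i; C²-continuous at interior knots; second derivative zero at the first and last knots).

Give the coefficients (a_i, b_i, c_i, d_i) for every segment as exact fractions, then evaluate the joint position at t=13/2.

Δ: Δ0=1, Δ1=-5/3, Δ2=1, Δ3=6
row 1: diag=10, rhs=-16; c'=3/10, d'=-8/5
row 2: denom=12−3·3/10=111/10; d'=(16−3·-8/5)/(111/10)=208/111
row 3: denom=8−3·10/37=266/37; d'=(30−3·208/111)/(266/37)=451/133
back: M3=451/133
back: M2=208/111−10/37·451/133=382/399
back: M1=-8/5−3/10·382/399=-251/133
M: M0=0, M1=-251/133, M2=382/399, M3=451/133, M4=0
seg 0: a=-1, c=M0/2=0, d=(M1−M0)/(6·2)=-251/1596, b=Δ0−h0·(2M0+M1)/6=650/399
seg 1: a=1, c=M1/2=-251/266, d=(M2−M1)/(6·3)=1135/7182, b=Δ1−h1·(2M1+M2)/6=-103/399
seg 2: a=-4, c=M2/2=191/399, d=(M3−M2)/(6·3)=971/7182, b=Δ2−h2·(2M2+M3)/6=-1319/798
seg 3: a=-1, c=M3/2=451/266, d=(M4−M3)/(6·1)=-451/798, b=Δ3−h3·(2M3+M4)/6=1943/399
t_q=13/2 → seg 2, τ=3/2; S=-4+-1319/798·τ+191/399·τ²+971/7182·τ³=-10525/2128

  seg 0: a=-1 b=650/399 c=0 d=-251/1596
  seg 1: a=1 b=-103/399 c=-251/266 d=1135/7182
  seg 2: a=-4 b=-1319/798 c=191/399 d=971/7182
  seg 3: a=-1 b=1943/399 c=451/266 d=-451/798
S(13/2) = -10525/2128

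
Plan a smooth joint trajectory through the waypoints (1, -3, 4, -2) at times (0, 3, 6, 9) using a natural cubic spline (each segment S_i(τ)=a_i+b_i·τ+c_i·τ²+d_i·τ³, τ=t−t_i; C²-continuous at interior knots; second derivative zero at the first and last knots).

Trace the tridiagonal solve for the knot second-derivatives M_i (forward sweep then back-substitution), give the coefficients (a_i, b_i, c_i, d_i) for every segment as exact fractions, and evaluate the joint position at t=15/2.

  seg 0: a=1 b=-13/5 c=0 d=19/135
  seg 1: a=-3 b=6/5 c=19/15 d=-8/27
  seg 2: a=4 b=4/5 c=-7/5 d=7/45
S(15/2) = 103/40

Δ: Δ0=-4/3, Δ1=7/3, Δ2=-2
row 1: diag=12, rhs=22; c'=1/4, d'=11/6
row 2: denom=12−3·1/4=45/4; d'=(-26−3·11/6)/(45/4)=-14/5
back: M2=-14/5
back: M1=11/6−1/4·-14/5=38/15
M: M0=0, M1=38/15, M2=-14/5, M3=0
seg 0: a=1, c=M0/2=0, d=(M1−M0)/(6·3)=19/135, b=Δ0−h0·(2M0+M1)/6=-13/5
seg 1: a=-3, c=M1/2=19/15, d=(M2−M1)/(6·3)=-8/27, b=Δ1−h1·(2M1+M2)/6=6/5
seg 2: a=4, c=M2/2=-7/5, d=(M3−M2)/(6·3)=7/45, b=Δ2−h2·(2M2+M3)/6=4/5
t_q=15/2 → seg 2, τ=3/2; S=4+4/5·τ+-7/5·τ²+7/45·τ³=103/40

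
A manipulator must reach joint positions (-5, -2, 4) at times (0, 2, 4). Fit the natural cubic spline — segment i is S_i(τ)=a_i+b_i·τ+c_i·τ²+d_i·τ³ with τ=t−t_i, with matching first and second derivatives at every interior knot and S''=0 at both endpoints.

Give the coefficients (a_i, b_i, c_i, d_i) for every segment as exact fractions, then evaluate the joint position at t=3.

Δ: Δ0=3/2, Δ1=3
row 1: diag=8, rhs=9; c'=1/4, d'=9/8
back: M1=9/8
M: M0=0, M1=9/8, M2=0
seg 0: a=-5, c=M0/2=0, d=(M1−M0)/(6·2)=3/32, b=Δ0−h0·(2M0+M1)/6=9/8
seg 1: a=-2, c=M1/2=9/16, d=(M2−M1)/(6·2)=-3/32, b=Δ1−h1·(2M1+M2)/6=9/4
t_q=3 → seg 1, τ=1; S=-2+9/4·τ+9/16·τ²+-3/32·τ³=23/32

  seg 0: a=-5 b=9/8 c=0 d=3/32
  seg 1: a=-2 b=9/4 c=9/16 d=-3/32
S(3) = 23/32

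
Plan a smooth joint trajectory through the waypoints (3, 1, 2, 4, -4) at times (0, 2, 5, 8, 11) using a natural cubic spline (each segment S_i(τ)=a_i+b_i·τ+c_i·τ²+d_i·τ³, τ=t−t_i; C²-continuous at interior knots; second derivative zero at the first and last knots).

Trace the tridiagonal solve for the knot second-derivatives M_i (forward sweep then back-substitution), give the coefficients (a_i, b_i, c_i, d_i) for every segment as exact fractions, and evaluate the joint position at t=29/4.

Δ: Δ0=-1, Δ1=1/3, Δ2=2/3, Δ3=-8/3
row 1: diag=10, rhs=8; c'=3/10, d'=4/5
row 2: denom=12−3·3/10=111/10; d'=(2−3·4/5)/(111/10)=-4/111
row 3: denom=12−3·10/37=414/37; d'=(-20−3·-4/111)/(414/37)=-16/9
back: M3=-16/9
back: M2=-4/111−10/37·-16/9=4/9
back: M1=4/5−3/10·4/9=2/3
M: M0=0, M1=2/3, M2=4/9, M3=-16/9, M4=0
seg 0: a=3, c=M0/2=0, d=(M1−M0)/(6·2)=1/18, b=Δ0−h0·(2M0+M1)/6=-11/9
seg 1: a=1, c=M1/2=1/3, d=(M2−M1)/(6·3)=-1/81, b=Δ1−h1·(2M1+M2)/6=-5/9
seg 2: a=2, c=M2/2=2/9, d=(M3−M2)/(6·3)=-10/81, b=Δ2−h2·(2M2+M3)/6=10/9
seg 3: a=4, c=M3/2=-8/9, d=(M4−M3)/(6·3)=8/81, b=Δ3−h3·(2M3+M4)/6=-8/9
t_q=29/4 → seg 2, τ=9/4; S=2+10/9·τ+2/9·τ²+-10/81·τ³=135/32

  seg 0: a=3 b=-11/9 c=0 d=1/18
  seg 1: a=1 b=-5/9 c=1/3 d=-1/81
  seg 2: a=2 b=10/9 c=2/9 d=-10/81
  seg 3: a=4 b=-8/9 c=-8/9 d=8/81
S(29/4) = 135/32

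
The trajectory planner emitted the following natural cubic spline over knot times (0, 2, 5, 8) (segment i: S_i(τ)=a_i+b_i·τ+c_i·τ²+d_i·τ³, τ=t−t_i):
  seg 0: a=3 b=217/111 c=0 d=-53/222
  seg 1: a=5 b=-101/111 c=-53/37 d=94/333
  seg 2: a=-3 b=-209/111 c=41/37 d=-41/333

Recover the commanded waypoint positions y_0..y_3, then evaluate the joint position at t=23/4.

y_0=3 y_1=5 y_2=-3 y_3=-2
S(23/4) = -9095/2368

y_0 = S_0(0) = a_0 = 3
y_1 = S_1(0) = a_1 = 5
y_2 = S_2(0) = a_2 = -3
y_3 = S_2(3) = -2
t_q=23/4 is in segment 2 (τ=3/4); S_2(τ)=-9095/2368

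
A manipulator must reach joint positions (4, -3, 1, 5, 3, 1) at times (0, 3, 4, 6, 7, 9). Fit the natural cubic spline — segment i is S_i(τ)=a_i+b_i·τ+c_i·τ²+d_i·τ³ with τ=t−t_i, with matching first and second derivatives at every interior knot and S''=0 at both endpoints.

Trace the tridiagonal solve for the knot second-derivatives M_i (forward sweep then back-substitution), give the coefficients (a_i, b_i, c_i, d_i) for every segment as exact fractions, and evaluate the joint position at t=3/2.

Δ: Δ0=-7/3, Δ1=4, Δ2=2, Δ3=-2, Δ4=-1
row 1: diag=8, rhs=38; c'=1/8, d'=19/4
row 2: denom=6−1·1/8=47/8; d'=(-12−1·19/4)/(47/8)=-134/47
row 3: denom=6−2·16/47=250/47; d'=(-24−2·-134/47)/(250/47)=-86/25
row 4: denom=6−1·47/250=1453/250; d'=(6−1·-86/25)/(1453/250)=2360/1453
back: M4=2360/1453
back: M3=-86/25−47/250·2360/1453=-5442/1453
back: M2=-134/47−16/47·-5442/1453=-2290/1453
back: M1=19/4−1/8·-2290/1453=7188/1453
M: M0=0, M1=7188/1453, M2=-2290/1453, M3=-5442/1453, M4=2360/1453, M5=0
seg 0: a=4, c=M0/2=0, d=(M1−M0)/(6·3)=1198/4359, b=Δ0−h0·(2M0+M1)/6=-20953/4359
seg 1: a=-3, c=M1/2=3594/1453, d=(M2−M1)/(6·1)=-4739/4359, b=Δ1−h1·(2M1+M2)/6=11393/4359
seg 2: a=1, c=M2/2=-1145/1453, d=(M3−M2)/(6·2)=-788/4359, b=Δ2−h2·(2M2+M3)/6=18740/4359
seg 3: a=5, c=M3/2=-2721/1453, d=(M4−M3)/(6·1)=3901/4359, b=Δ3−h3·(2M3+M4)/6=-4456/4359
seg 4: a=3, c=M4/2=1180/1453, d=(M5−M4)/(6·2)=-590/4359, b=Δ4−h4·(2M4+M5)/6=-9079/4359
t_q=3/2 → seg 0, τ=3/2; S=4+-20953/4359·τ+0·τ²+1198/4359·τ³=-13267/5812

  seg 0: a=4 b=-20953/4359 c=0 d=1198/4359
  seg 1: a=-3 b=11393/4359 c=3594/1453 d=-4739/4359
  seg 2: a=1 b=18740/4359 c=-1145/1453 d=-788/4359
  seg 3: a=5 b=-4456/4359 c=-2721/1453 d=3901/4359
  seg 4: a=3 b=-9079/4359 c=1180/1453 d=-590/4359
S(3/2) = -13267/5812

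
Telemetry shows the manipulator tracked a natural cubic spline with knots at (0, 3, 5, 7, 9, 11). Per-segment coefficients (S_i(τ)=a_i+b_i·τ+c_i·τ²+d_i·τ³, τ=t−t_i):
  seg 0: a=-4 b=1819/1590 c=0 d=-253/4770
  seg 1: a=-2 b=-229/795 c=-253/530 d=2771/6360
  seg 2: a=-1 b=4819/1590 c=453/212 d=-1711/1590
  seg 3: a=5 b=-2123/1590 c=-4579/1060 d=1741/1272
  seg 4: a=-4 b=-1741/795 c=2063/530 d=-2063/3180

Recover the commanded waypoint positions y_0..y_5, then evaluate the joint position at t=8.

y_0 = S_0(0) = a_0 = -4
y_1 = S_1(0) = a_1 = -2
y_2 = S_2(0) = a_2 = -1
y_3 = S_3(0) = a_3 = 5
y_4 = S_4(0) = a_4 = -4
y_5 = S_4(2) = 2
t_q=8 is in segment 3 (τ=1); S_3(τ)=1513/2120

y_0=-4 y_1=-2 y_2=-1 y_3=5 y_4=-4 y_5=2
S(8) = 1513/2120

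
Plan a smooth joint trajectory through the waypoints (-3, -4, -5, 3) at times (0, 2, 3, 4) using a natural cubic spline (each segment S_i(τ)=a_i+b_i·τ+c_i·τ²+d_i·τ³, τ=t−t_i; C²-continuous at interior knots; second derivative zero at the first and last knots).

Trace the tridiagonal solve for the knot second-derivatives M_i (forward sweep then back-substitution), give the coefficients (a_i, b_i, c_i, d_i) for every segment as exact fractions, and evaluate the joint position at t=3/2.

  seg 0: a=-3 b=21/46 c=0 d=-11/46
  seg 1: a=-4 b=-111/46 c=-33/23 d=131/46
  seg 2: a=-5 b=75/23 c=327/46 d=-109/46
S(3/2) = -1149/368

Δ: Δ0=-1/2, Δ1=-1, Δ2=8
row 1: diag=6, rhs=-3; c'=1/6, d'=-1/2
row 2: denom=4−1·1/6=23/6; d'=(54−1·-1/2)/(23/6)=327/23
back: M2=327/23
back: M1=-1/2−1/6·327/23=-66/23
M: M0=0, M1=-66/23, M2=327/23, M3=0
seg 0: a=-3, c=M0/2=0, d=(M1−M0)/(6·2)=-11/46, b=Δ0−h0·(2M0+M1)/6=21/46
seg 1: a=-4, c=M1/2=-33/23, d=(M2−M1)/(6·1)=131/46, b=Δ1−h1·(2M1+M2)/6=-111/46
seg 2: a=-5, c=M2/2=327/46, d=(M3−M2)/(6·1)=-109/46, b=Δ2−h2·(2M2+M3)/6=75/23
t_q=3/2 → seg 0, τ=3/2; S=-3+21/46·τ+0·τ²+-11/46·τ³=-1149/368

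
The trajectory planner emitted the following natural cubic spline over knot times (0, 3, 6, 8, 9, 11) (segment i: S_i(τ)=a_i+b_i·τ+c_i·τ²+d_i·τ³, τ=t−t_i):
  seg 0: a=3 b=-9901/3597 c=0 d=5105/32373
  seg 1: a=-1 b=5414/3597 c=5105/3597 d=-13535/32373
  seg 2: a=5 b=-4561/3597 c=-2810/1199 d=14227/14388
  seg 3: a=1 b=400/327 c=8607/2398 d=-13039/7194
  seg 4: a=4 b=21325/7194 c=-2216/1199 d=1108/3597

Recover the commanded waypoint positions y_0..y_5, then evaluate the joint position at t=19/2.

y_0=3 y_1=-1 y_2=5 y_3=1 y_4=4 y_5=5
S(19/2) = 24261/4796

y_0 = S_0(0) = a_0 = 3
y_1 = S_1(0) = a_1 = -1
y_2 = S_2(0) = a_2 = 5
y_3 = S_3(0) = a_3 = 1
y_4 = S_4(0) = a_4 = 4
y_5 = S_4(2) = 5
t_q=19/2 is in segment 4 (τ=1/2); S_4(τ)=24261/4796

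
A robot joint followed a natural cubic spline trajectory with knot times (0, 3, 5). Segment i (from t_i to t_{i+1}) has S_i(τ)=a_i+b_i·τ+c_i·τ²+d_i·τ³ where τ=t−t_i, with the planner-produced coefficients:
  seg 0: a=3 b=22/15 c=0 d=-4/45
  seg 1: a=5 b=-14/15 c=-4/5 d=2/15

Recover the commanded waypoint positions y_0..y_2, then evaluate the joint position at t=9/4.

y_0=3 y_1=5 y_2=1
S(9/4) = 423/80

y_0 = S_0(0) = a_0 = 3
y_1 = S_1(0) = a_1 = 5
y_2 = S_1(2) = 1
t_q=9/4 is in segment 0 (τ=9/4); S_0(τ)=423/80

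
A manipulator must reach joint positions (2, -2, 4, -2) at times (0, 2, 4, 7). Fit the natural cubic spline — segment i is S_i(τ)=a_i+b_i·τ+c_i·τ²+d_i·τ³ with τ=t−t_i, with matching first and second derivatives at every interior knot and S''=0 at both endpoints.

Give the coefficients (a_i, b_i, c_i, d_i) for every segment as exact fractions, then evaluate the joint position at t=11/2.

Δ: Δ0=-2, Δ1=3, Δ2=-2
row 1: diag=8, rhs=30; c'=1/4, d'=15/4
row 2: denom=10−2·1/4=19/2; d'=(-30−2·15/4)/(19/2)=-75/19
back: M2=-75/19
back: M1=15/4−1/4·-75/19=90/19
M: M0=0, M1=90/19, M2=-75/19, M3=0
seg 0: a=2, c=M0/2=0, d=(M1−M0)/(6·2)=15/38, b=Δ0−h0·(2M0+M1)/6=-68/19
seg 1: a=-2, c=M1/2=45/19, d=(M2−M1)/(6·2)=-55/76, b=Δ1−h1·(2M1+M2)/6=22/19
seg 2: a=4, c=M2/2=-75/38, d=(M3−M2)/(6·3)=25/114, b=Δ2−h2·(2M2+M3)/6=37/19
t_q=11/2 → seg 2, τ=3/2; S=4+37/19·τ+-75/38·τ²+25/114·τ³=979/304

  seg 0: a=2 b=-68/19 c=0 d=15/38
  seg 1: a=-2 b=22/19 c=45/19 d=-55/76
  seg 2: a=4 b=37/19 c=-75/38 d=25/114
S(11/2) = 979/304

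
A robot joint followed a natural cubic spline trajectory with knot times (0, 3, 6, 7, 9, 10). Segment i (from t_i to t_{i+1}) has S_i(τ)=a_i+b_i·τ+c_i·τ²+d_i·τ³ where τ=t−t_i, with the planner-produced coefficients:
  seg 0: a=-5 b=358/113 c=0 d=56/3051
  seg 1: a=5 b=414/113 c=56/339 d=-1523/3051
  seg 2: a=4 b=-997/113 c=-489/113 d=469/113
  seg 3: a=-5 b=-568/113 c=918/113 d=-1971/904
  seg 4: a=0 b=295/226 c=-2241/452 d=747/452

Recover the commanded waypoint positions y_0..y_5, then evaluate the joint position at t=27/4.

y_0 = S_0(0) = a_0 = -5
y_1 = S_1(0) = a_1 = 5
y_2 = S_2(0) = a_2 = 4
y_3 = S_3(0) = a_3 = -5
y_4 = S_4(0) = a_4 = 0
y_5 = S_4(1) = -2
t_q=27/4 is in segment 2 (τ=3/4); S_2(τ)=-23869/7232

y_0=-5 y_1=5 y_2=4 y_3=-5 y_4=0 y_5=-2
S(27/4) = -23869/7232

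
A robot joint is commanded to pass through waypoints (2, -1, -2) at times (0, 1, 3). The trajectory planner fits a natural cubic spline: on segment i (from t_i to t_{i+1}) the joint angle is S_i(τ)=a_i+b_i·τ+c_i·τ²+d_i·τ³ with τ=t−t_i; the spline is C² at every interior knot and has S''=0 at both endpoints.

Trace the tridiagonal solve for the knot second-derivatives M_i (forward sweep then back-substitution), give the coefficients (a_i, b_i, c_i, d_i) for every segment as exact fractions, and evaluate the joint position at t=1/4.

  seg 0: a=2 b=-41/12 c=0 d=5/12
  seg 1: a=-1 b=-13/6 c=5/4 d=-5/24
S(1/4) = 295/256

Δ: Δ0=-3, Δ1=-1/2
row 1: diag=6, rhs=15; c'=1/3, d'=5/2
back: M1=5/2
M: M0=0, M1=5/2, M2=0
seg 0: a=2, c=M0/2=0, d=(M1−M0)/(6·1)=5/12, b=Δ0−h0·(2M0+M1)/6=-41/12
seg 1: a=-1, c=M1/2=5/4, d=(M2−M1)/(6·2)=-5/24, b=Δ1−h1·(2M1+M2)/6=-13/6
t_q=1/4 → seg 0, τ=1/4; S=2+-41/12·τ+0·τ²+5/12·τ³=295/256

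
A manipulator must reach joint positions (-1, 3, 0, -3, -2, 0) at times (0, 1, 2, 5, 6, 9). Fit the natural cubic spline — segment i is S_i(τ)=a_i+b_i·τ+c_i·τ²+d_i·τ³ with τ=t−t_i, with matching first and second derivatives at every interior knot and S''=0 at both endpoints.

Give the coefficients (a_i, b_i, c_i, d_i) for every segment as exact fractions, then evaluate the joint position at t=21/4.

Δ: Δ0=4, Δ1=-3, Δ2=-1, Δ3=1, Δ4=2/3
row 1: diag=4, rhs=-42; c'=1/4, d'=-21/2
row 2: denom=8−1·1/4=31/4; d'=(12−1·-21/2)/(31/4)=90/31
row 3: denom=8−3·12/31=212/31; d'=(12−3·90/31)/(212/31)=51/106
row 4: denom=8−1·31/212=1665/212; d'=(-2−1·51/106)/(1665/212)=-526/1665
back: M4=-526/1665
back: M3=51/106−31/212·-526/1665=878/1665
back: M2=90/31−12/31·878/1665=1498/555
back: M1=-21/2−1/4·1498/555=-6202/555
M: M0=0, M1=-6202/555, M2=1498/555, M3=878/1665, M4=-526/1665, M5=0
seg 0: a=-1, c=M0/2=0, d=(M1−M0)/(6·1)=-3101/1665, b=Δ0−h0·(2M0+M1)/6=9761/1665
seg 1: a=3, c=M1/2=-3101/555, d=(M2−M1)/(6·1)=770/333, b=Δ1−h1·(2M1+M2)/6=458/1665
seg 2: a=0, c=M2/2=749/555, d=(M3−M2)/(6·3)=-1808/14985, b=Δ2−h2·(2M2+M3)/6=-6598/1665
seg 3: a=-3, c=M3/2=439/1665, d=(M4−M3)/(6·1)=-26/185, b=Δ3−h3·(2M3+M4)/6=292/333
seg 4: a=-2, c=M4/2=-263/1665, d=(M5−M4)/(6·3)=263/14985, b=Δ4−h4·(2M4+M5)/6=1636/1665
t_q=21/4 → seg 3, τ=1/4; S=-3+292/333·τ+439/1665·τ²+-26/185·τ³=-49133/17760

  seg 0: a=-1 b=9761/1665 c=0 d=-3101/1665
  seg 1: a=3 b=458/1665 c=-3101/555 d=770/333
  seg 2: a=0 b=-6598/1665 c=749/555 d=-1808/14985
  seg 3: a=-3 b=292/333 c=439/1665 d=-26/185
  seg 4: a=-2 b=1636/1665 c=-263/1665 d=263/14985
S(21/4) = -49133/17760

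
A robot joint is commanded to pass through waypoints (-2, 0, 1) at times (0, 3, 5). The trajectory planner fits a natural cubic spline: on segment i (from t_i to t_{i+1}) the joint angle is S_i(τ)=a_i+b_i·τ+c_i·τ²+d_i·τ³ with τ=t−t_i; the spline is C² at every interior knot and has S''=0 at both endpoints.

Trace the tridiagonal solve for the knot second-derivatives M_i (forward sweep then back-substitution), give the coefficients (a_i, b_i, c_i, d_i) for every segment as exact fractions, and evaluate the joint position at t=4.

  seg 0: a=-2 b=43/60 c=0 d=-1/180
  seg 1: a=0 b=17/30 c=-1/20 d=1/120
S(4) = 21/40

Δ: Δ0=2/3, Δ1=1/2
row 1: diag=10, rhs=-1; c'=1/5, d'=-1/10
back: M1=-1/10
M: M0=0, M1=-1/10, M2=0
seg 0: a=-2, c=M0/2=0, d=(M1−M0)/(6·3)=-1/180, b=Δ0−h0·(2M0+M1)/6=43/60
seg 1: a=0, c=M1/2=-1/20, d=(M2−M1)/(6·2)=1/120, b=Δ1−h1·(2M1+M2)/6=17/30
t_q=4 → seg 1, τ=1; S=0+17/30·τ+-1/20·τ²+1/120·τ³=21/40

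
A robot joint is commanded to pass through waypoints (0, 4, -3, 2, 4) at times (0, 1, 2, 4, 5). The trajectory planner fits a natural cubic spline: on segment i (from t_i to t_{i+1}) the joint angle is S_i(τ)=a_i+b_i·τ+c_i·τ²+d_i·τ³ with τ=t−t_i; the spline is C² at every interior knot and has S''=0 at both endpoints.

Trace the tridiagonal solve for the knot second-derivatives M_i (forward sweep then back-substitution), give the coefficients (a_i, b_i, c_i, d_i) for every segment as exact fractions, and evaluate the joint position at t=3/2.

  seg 0: a=0 b=449/61 c=0 d=-205/61
  seg 1: a=4 b=-166/61 c=-615/61 d=354/61
  seg 2: a=-3 b=-334/61 c=447/61 d=-815/488
  seg 3: a=2 b=463/122 c=-657/244 d=219/244
S(3/2) = 103/122

Δ: Δ0=4, Δ1=-7, Δ2=5/2, Δ3=2
row 1: diag=4, rhs=-66; c'=1/4, d'=-33/2
row 2: denom=6−1·1/4=23/4; d'=(57−1·-33/2)/(23/4)=294/23
row 3: denom=6−2·8/23=122/23; d'=(-3−2·294/23)/(122/23)=-657/122
back: M3=-657/122
back: M2=294/23−8/23·-657/122=894/61
back: M1=-33/2−1/4·894/61=-1230/61
M: M0=0, M1=-1230/61, M2=894/61, M3=-657/122, M4=0
seg 0: a=0, c=M0/2=0, d=(M1−M0)/(6·1)=-205/61, b=Δ0−h0·(2M0+M1)/6=449/61
seg 1: a=4, c=M1/2=-615/61, d=(M2−M1)/(6·1)=354/61, b=Δ1−h1·(2M1+M2)/6=-166/61
seg 2: a=-3, c=M2/2=447/61, d=(M3−M2)/(6·2)=-815/488, b=Δ2−h2·(2M2+M3)/6=-334/61
seg 3: a=2, c=M3/2=-657/244, d=(M4−M3)/(6·1)=219/244, b=Δ3−h3·(2M3+M4)/6=463/122
t_q=3/2 → seg 1, τ=1/2; S=4+-166/61·τ+-615/61·τ²+354/61·τ³=103/122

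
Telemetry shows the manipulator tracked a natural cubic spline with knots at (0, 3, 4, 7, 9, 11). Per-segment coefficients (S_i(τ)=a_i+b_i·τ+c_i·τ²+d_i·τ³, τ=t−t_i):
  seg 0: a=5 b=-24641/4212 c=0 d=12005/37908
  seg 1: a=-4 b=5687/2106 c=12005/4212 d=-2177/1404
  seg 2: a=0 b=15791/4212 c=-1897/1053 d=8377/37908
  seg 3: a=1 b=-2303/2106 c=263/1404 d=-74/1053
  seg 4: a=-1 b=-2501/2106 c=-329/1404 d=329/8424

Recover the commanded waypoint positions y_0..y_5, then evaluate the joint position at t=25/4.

y_0 = S_0(0) = a_0 = 5
y_1 = S_1(0) = a_1 = -4
y_2 = S_2(0) = a_2 = 0
y_3 = S_3(0) = a_3 = 1
y_4 = S_4(0) = a_4 = -1
y_5 = S_4(2) = -4
t_q=25/4 is in segment 2 (τ=9/4); S_2(τ)=54881/29952

y_0=5 y_1=-4 y_2=0 y_3=1 y_4=-1 y_5=-4
S(25/4) = 54881/29952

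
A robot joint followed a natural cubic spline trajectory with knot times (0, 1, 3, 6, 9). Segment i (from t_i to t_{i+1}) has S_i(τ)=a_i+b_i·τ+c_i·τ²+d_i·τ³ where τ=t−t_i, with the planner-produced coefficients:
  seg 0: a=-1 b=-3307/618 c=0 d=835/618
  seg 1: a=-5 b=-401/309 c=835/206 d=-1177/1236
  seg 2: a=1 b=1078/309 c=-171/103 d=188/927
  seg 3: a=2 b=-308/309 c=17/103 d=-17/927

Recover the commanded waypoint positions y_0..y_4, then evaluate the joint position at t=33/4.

y_0=-1 y_1=-5 y_2=1 y_3=2 y_4=0
S(33/4) = 2531/6592

y_0 = S_0(0) = a_0 = -1
y_1 = S_1(0) = a_1 = -5
y_2 = S_2(0) = a_2 = 1
y_3 = S_3(0) = a_3 = 2
y_4 = S_3(3) = 0
t_q=33/4 is in segment 3 (τ=9/4); S_3(τ)=2531/6592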